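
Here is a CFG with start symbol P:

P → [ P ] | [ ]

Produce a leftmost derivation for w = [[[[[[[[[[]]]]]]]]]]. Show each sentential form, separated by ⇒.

P ⇒ [P] ⇒ [[P]] ⇒ [[[P]]] ⇒ [[[[P]]]] ⇒ [[[[[P]]]]] ⇒ [[[[[[P]]]]]] ⇒ [[[[[[[P]]]]]]] ⇒ [[[[[[[[P]]]]]]]] ⇒ [[[[[[[[[P]]]]]]]]] ⇒ [[[[[[[[[[]]]]]]]]]]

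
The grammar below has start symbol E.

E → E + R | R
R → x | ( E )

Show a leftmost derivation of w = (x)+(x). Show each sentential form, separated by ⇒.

E ⇒ E+R ⇒ R+R ⇒ (E)+R ⇒ (R)+R ⇒ (x)+R ⇒ (x)+(E) ⇒ (x)+(R) ⇒ (x)+(x)

E ⇒ E+R   [E → E + R]
E+R ⇒ R+R   [E → R]
R+R ⇒ (E)+R   [R → ( E )]
(E)+R ⇒ (R)+R   [E → R]
(R)+R ⇒ (x)+R   [R → x]
(x)+R ⇒ (x)+(E)   [R → ( E )]
(x)+(E) ⇒ (x)+(R)   [E → R]
(x)+(R) ⇒ (x)+(x)   [R → x]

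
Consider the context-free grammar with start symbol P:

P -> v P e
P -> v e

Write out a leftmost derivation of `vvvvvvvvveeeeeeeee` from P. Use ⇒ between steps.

P⇒vPe⇒vvPee⇒vvvPeee⇒vvvvPeeee⇒vvvvvPeeeee⇒vvvvvvPeeeeee⇒vvvvvvvPeeeeeee⇒vvvvvvvvPeeeeeeee⇒vvvvvvvvveeeeeeeee

P ⇒ vPe   [P -> v P e]
vPe ⇒ vvPee   [P -> v P e]
vvPee ⇒ vvvPeee   [P -> v P e]
vvvPeee ⇒ vvvvPeeee   [P -> v P e]
vvvvPeeee ⇒ vvvvvPeeeee   [P -> v P e]
vvvvvPeeeee ⇒ vvvvvvPeeeeee   [P -> v P e]
vvvvvvPeeeeee ⇒ vvvvvvvPeeeeeee   [P -> v P e]
vvvvvvvPeeeeeee ⇒ vvvvvvvvPeeeeeeee   [P -> v P e]
vvvvvvvvPeeeeeeee ⇒ vvvvvvvvveeeeeeeee   [P -> v e]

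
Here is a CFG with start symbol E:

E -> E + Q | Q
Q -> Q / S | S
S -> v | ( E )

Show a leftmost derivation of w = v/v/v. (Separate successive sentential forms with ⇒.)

E⇒Q⇒Q/S⇒Q/S/S⇒S/S/S⇒v/S/S⇒v/v/S⇒v/v/v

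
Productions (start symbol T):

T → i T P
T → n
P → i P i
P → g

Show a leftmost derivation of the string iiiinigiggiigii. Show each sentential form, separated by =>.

T => iTP => iiTPP => iiiTPPP => iiiiTPPPP => iiiinPPPP => iiiiniPiPPP => iiiinigiPPP => iiiinigigPP => iiiinigiggP => iiiinigiggiPi => iiiinigiggiiPii => iiiinigiggiigii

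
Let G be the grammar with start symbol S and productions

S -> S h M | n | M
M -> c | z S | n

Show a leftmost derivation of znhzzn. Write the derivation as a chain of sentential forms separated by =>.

S=>M=>zS=>zShM=>znhM=>znhzS=>znhzM=>znhzzS=>znhzzM=>znhzzn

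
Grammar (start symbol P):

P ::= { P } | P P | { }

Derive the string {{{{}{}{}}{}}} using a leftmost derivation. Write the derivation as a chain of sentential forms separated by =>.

P=>{P}=>{{P}}=>{{PP}}=>{{{P}P}}=>{{{PP}P}}=>{{{PPP}P}}=>{{{{}PP}P}}=>{{{{}{}P}P}}=>{{{{}{}{}}P}}=>{{{{}{}{}}{}}}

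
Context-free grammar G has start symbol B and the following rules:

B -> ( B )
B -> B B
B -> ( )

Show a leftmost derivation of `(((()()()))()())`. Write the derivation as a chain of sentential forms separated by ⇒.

B ⇒ (B)   [B -> ( B )]
(B) ⇒ (BB)   [B -> B B]
(BB) ⇒ (BBB)   [B -> B B]
(BBB) ⇒ ((B)BB)   [B -> ( B )]
((B)BB) ⇒ (((B))BB)   [B -> ( B )]
(((B))BB) ⇒ (((BB))BB)   [B -> B B]
(((BB))BB) ⇒ (((BBB))BB)   [B -> B B]
(((BBB))BB) ⇒ (((()BB))BB)   [B -> ( )]
(((()BB))BB) ⇒ (((()()B))BB)   [B -> ( )]
(((()()B))BB) ⇒ (((()()()))BB)   [B -> ( )]
(((()()()))BB) ⇒ (((()()()))()B)   [B -> ( )]
(((()()()))()B) ⇒ (((()()()))()())   [B -> ( )]

B ⇒ (B) ⇒ (BB) ⇒ (BBB) ⇒ ((B)BB) ⇒ (((B))BB) ⇒ (((BB))BB) ⇒ (((BBB))BB) ⇒ (((()BB))BB) ⇒ (((()()B))BB) ⇒ (((()()()))BB) ⇒ (((()()()))()B) ⇒ (((()()()))()())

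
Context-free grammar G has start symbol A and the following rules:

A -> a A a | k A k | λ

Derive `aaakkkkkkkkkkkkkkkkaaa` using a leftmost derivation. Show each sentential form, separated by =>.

A => aAa => aaAaa => aaaAaaa => aaakAkaaa => aaakkAkkaaa => aaakkkAkkkaaa => aaakkkkAkkkkaaa => aaakkkkkAkkkkkaaa => aaakkkkkkAkkkkkkaaa => aaakkkkkkkAkkkkkkkaaa => aaakkkkkkkkAkkkkkkkkaaa => aaakkkkkkkkkkkkkkkkaaa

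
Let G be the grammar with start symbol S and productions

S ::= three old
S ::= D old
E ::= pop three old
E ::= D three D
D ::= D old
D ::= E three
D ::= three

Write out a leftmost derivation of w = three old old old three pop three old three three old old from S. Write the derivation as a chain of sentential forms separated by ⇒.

S ⇒ D old ⇒ D old old ⇒ E three old old ⇒ D three D three old old ⇒ D old three D three old old ⇒ D old old three D three old old ⇒ D old old old three D three old old ⇒ three old old old three D three old old ⇒ three old old old three E three three old old ⇒ three old old old three pop three old three three old old

S ⇒ D old   [S ::= D old]
D old ⇒ D old old   [D ::= D old]
D old old ⇒ E three old old   [D ::= E three]
E three old old ⇒ D three D three old old   [E ::= D three D]
D three D three old old ⇒ D old three D three old old   [D ::= D old]
D old three D three old old ⇒ D old old three D three old old   [D ::= D old]
D old old three D three old old ⇒ D old old old three D three old old   [D ::= D old]
D old old old three D three old old ⇒ three old old old three D three old old   [D ::= three]
three old old old three D three old old ⇒ three old old old three E three three old old   [D ::= E three]
three old old old three E three three old old ⇒ three old old old three pop three old three three old old   [E ::= pop three old]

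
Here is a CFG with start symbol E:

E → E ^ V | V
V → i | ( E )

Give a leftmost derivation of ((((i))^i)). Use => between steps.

E => V => (E) => (V) => ((E)) => ((E^V)) => ((V^V)) => (((E)^V)) => (((V)^V)) => ((((E))^V)) => ((((V))^V)) => ((((i))^V)) => ((((i))^i))

E => V   [E → V]
V => (E)   [V → ( E )]
(E) => (V)   [E → V]
(V) => ((E))   [V → ( E )]
((E)) => ((E^V))   [E → E ^ V]
((E^V)) => ((V^V))   [E → V]
((V^V)) => (((E)^V))   [V → ( E )]
(((E)^V)) => (((V)^V))   [E → V]
(((V)^V)) => ((((E))^V))   [V → ( E )]
((((E))^V)) => ((((V))^V))   [E → V]
((((V))^V)) => ((((i))^V))   [V → i]
((((i))^V)) => ((((i))^i))   [V → i]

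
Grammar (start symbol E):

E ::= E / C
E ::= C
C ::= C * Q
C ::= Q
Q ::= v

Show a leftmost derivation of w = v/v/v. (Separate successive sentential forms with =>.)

E => E/C => E/C/C => C/C/C => Q/C/C => v/C/C => v/Q/C => v/v/C => v/v/Q => v/v/v

E => E/C   [E ::= E / C]
E/C => E/C/C   [E ::= E / C]
E/C/C => C/C/C   [E ::= C]
C/C/C => Q/C/C   [C ::= Q]
Q/C/C => v/C/C   [Q ::= v]
v/C/C => v/Q/C   [C ::= Q]
v/Q/C => v/v/C   [Q ::= v]
v/v/C => v/v/Q   [C ::= Q]
v/v/Q => v/v/v   [Q ::= v]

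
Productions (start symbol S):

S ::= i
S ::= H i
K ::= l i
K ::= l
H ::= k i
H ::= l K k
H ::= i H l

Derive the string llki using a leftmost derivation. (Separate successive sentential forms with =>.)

S => Hi   [S ::= H i]
Hi => lKki   [H ::= l K k]
lKki => llki   [K ::= l]

S=>Hi=>lKki=>llki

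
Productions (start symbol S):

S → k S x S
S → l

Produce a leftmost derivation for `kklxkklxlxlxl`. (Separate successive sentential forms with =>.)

S => kSxS => kkSxSxS => kklxSxS => kklxkSxSxS => kklxkkSxSxSxS => kklxkklxSxSxS => kklxkklxlxSxS => kklxkklxlxlxS => kklxkklxlxlxl

S => kSxS   [S → k S x S]
kSxS => kkSxSxS   [S → k S x S]
kkSxSxS => kklxSxS   [S → l]
kklxSxS => kklxkSxSxS   [S → k S x S]
kklxkSxSxS => kklxkkSxSxSxS   [S → k S x S]
kklxkkSxSxSxS => kklxkklxSxSxS   [S → l]
kklxkklxSxSxS => kklxkklxlxSxS   [S → l]
kklxkklxlxSxS => kklxkklxlxlxS   [S → l]
kklxkklxlxlxS => kklxkklxlxlxl   [S → l]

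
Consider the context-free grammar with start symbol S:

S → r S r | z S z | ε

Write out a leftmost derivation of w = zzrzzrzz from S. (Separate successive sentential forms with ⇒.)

S⇒zSz⇒zzSzz⇒zzrSrzz⇒zzrzSzrzz⇒zzrzzrzz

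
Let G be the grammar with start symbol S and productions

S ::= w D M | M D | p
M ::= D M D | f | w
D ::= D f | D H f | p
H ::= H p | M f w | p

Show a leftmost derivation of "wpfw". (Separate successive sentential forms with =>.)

S => wDM   [S ::= w D M]
wDM => wDfM   [D ::= D f]
wDfM => wpfM   [D ::= p]
wpfM => wpfw   [M ::= w]

S => wDM => wDfM => wpfM => wpfw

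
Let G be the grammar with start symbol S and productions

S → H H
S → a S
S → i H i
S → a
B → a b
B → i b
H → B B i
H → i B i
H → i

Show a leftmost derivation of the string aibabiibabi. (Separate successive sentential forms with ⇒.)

S ⇒ aS   [S → a S]
aS ⇒ aHH   [S → H H]
aHH ⇒ aBBiH   [H → B B i]
aBBiH ⇒ aibBiH   [B → i b]
aibBiH ⇒ aibabiH   [B → a b]
aibabiH ⇒ aibabiBBi   [H → B B i]
aibabiBBi ⇒ aibabiibBi   [B → i b]
aibabiibBi ⇒ aibabiibabi   [B → a b]

S ⇒ aS ⇒ aHH ⇒ aBBiH ⇒ aibBiH ⇒ aibabiH ⇒ aibabiBBi ⇒ aibabiibBi ⇒ aibabiibabi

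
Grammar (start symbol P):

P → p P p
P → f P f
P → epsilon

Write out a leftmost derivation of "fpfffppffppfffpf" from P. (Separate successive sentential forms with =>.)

P => fPf => fpPpf => fpfPfpf => fpffPffpf => fpfffPfffpf => fpfffpPpfffpf => fpfffppPppfffpf => fpfffppfPfppfffpf => fpfffppffppfffpf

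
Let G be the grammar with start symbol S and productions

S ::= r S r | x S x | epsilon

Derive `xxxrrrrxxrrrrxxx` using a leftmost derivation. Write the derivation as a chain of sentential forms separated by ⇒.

S ⇒ xSx   [S ::= x S x]
xSx ⇒ xxSxx   [S ::= x S x]
xxSxx ⇒ xxxSxxx   [S ::= x S x]
xxxSxxx ⇒ xxxrSrxxx   [S ::= r S r]
xxxrSrxxx ⇒ xxxrrSrrxxx   [S ::= r S r]
xxxrrSrrxxx ⇒ xxxrrrSrrrxxx   [S ::= r S r]
xxxrrrSrrrxxx ⇒ xxxrrrrSrrrrxxx   [S ::= r S r]
xxxrrrrSrrrrxxx ⇒ xxxrrrrxSxrrrrxxx   [S ::= x S x]
xxxrrrrxSxrrrrxxx ⇒ xxxrrrrxxrrrrxxx   [S ::= epsilon]

S ⇒ xSx ⇒ xxSxx ⇒ xxxSxxx ⇒ xxxrSrxxx ⇒ xxxrrSrrxxx ⇒ xxxrrrSrrrxxx ⇒ xxxrrrrSrrrrxxx ⇒ xxxrrrrxSxrrrrxxx ⇒ xxxrrrrxxrrrrxxx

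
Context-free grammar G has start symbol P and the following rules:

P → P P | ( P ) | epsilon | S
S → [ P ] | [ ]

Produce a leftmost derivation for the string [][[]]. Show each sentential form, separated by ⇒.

P⇒PP⇒SP⇒[]P⇒[]S⇒[][P]⇒[][PP]⇒[][SP]⇒[][[P]P]⇒[][[]P]⇒[][[]]

P ⇒ PP   [P → P P]
PP ⇒ SP   [P → S]
SP ⇒ []P   [S → [ ]]
[]P ⇒ []S   [P → S]
[]S ⇒ [][P]   [S → [ P ]]
[][P] ⇒ [][PP]   [P → P P]
[][PP] ⇒ [][SP]   [P → S]
[][SP] ⇒ [][[P]P]   [S → [ P ]]
[][[P]P] ⇒ [][[]P]   [P → epsilon]
[][[]P] ⇒ [][[]]   [P → epsilon]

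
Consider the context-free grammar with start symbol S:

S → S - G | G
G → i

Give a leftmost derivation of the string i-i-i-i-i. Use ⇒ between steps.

S ⇒ S-G ⇒ S-G-G ⇒ S-G-G-G ⇒ S-G-G-G-G ⇒ G-G-G-G-G ⇒ i-G-G-G-G ⇒ i-i-G-G-G ⇒ i-i-i-G-G ⇒ i-i-i-i-G ⇒ i-i-i-i-i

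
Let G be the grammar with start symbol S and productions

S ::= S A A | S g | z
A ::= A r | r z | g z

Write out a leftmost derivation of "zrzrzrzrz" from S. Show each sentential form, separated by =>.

S => SAA   [S ::= S A A]
SAA => SAAAA   [S ::= S A A]
SAAAA => zAAAA   [S ::= z]
zAAAA => zrzAAA   [A ::= r z]
zrzAAA => zrzrzAA   [A ::= r z]
zrzrzAA => zrzrzrzA   [A ::= r z]
zrzrzrzA => zrzrzrzrz   [A ::= r z]

S => SAA => SAAAA => zAAAA => zrzAAA => zrzrzAA => zrzrzrzA => zrzrzrzrz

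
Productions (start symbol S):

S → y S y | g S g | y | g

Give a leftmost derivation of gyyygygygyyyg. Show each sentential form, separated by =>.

S => gSg   [S → g S g]
gSg => gySyg   [S → y S y]
gySyg => gyySyyg   [S → y S y]
gyySyyg => gyyySyyyg   [S → y S y]
gyyySyyyg => gyyygSgyyyg   [S → g S g]
gyyygSgyyyg => gyyygySygyyyg   [S → y S y]
gyyygySygyyyg => gyyygygygyyyg   [S → g]

S=>gSg=>gySyg=>gyySyyg=>gyyySyyyg=>gyyygSgyyyg=>gyyygySygyyyg=>gyyygygygyyyg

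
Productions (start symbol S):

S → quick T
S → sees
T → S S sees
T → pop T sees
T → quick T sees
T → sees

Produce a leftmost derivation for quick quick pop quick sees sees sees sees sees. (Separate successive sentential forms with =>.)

S => quick T => quick S S sees => quick quick T S sees => quick quick pop T sees S sees => quick quick pop quick T sees sees S sees => quick quick pop quick sees sees sees S sees => quick quick pop quick sees sees sees sees sees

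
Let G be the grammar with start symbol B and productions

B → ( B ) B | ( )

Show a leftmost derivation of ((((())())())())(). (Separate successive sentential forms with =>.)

B => (B)B => ((B)B)B => (((B)B)B)B => ((((B)B)B)B)B => ((((())B)B)B)B => ((((())())B)B)B => ((((())())())B)B => ((((())())())())B => ((((())())())())()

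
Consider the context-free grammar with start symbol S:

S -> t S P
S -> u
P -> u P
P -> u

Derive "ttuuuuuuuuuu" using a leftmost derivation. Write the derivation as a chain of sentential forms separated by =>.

S=>tSP=>ttSPP=>ttuPP=>ttuuPP=>ttuuuPP=>ttuuuuPP=>ttuuuuuPP=>ttuuuuuuPP=>ttuuuuuuuPP=>ttuuuuuuuuP=>ttuuuuuuuuuP=>ttuuuuuuuuuu

S => tSP   [S -> t S P]
tSP => ttSPP   [S -> t S P]
ttSPP => ttuPP   [S -> u]
ttuPP => ttuuPP   [P -> u P]
ttuuPP => ttuuuPP   [P -> u P]
ttuuuPP => ttuuuuPP   [P -> u P]
ttuuuuPP => ttuuuuuPP   [P -> u P]
ttuuuuuPP => ttuuuuuuPP   [P -> u P]
ttuuuuuuPP => ttuuuuuuuPP   [P -> u P]
ttuuuuuuuPP => ttuuuuuuuuP   [P -> u]
ttuuuuuuuuP => ttuuuuuuuuuP   [P -> u P]
ttuuuuuuuuuP => ttuuuuuuuuuu   [P -> u]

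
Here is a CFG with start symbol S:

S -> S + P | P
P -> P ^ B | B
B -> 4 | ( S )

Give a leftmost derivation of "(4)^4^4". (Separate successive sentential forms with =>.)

S => P   [S -> P]
P => P^B   [P -> P ^ B]
P^B => P^B^B   [P -> P ^ B]
P^B^B => B^B^B   [P -> B]
B^B^B => (S)^B^B   [B -> ( S )]
(S)^B^B => (P)^B^B   [S -> P]
(P)^B^B => (B)^B^B   [P -> B]
(B)^B^B => (4)^B^B   [B -> 4]
(4)^B^B => (4)^4^B   [B -> 4]
(4)^4^B => (4)^4^4   [B -> 4]

S => P => P^B => P^B^B => B^B^B => (S)^B^B => (P)^B^B => (B)^B^B => (4)^B^B => (4)^4^B => (4)^4^4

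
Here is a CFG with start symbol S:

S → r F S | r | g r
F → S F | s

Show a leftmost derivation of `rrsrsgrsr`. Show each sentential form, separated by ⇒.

S ⇒ rFS   [S → r F S]
rFS ⇒ rSFS   [F → S F]
rSFS ⇒ rrFSFS   [S → r F S]
rrFSFS ⇒ rrsSFS   [F → s]
rrsSFS ⇒ rrsrFSFS   [S → r F S]
rrsrFSFS ⇒ rrsrsSFS   [F → s]
rrsrsSFS ⇒ rrsrsgrFS   [S → g r]
rrsrsgrFS ⇒ rrsrsgrsS   [F → s]
rrsrsgrsS ⇒ rrsrsgrsr   [S → r]

S ⇒ rFS ⇒ rSFS ⇒ rrFSFS ⇒ rrsSFS ⇒ rrsrFSFS ⇒ rrsrsSFS ⇒ rrsrsgrFS ⇒ rrsrsgrsS ⇒ rrsrsgrsr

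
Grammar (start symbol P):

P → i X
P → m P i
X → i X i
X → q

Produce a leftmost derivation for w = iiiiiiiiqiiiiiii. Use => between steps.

P => iX => iiXi => iiiXii => iiiiXiii => iiiiiXiiii => iiiiiiXiiiii => iiiiiiiXiiiiii => iiiiiiiiXiiiiiii => iiiiiiiiqiiiiiii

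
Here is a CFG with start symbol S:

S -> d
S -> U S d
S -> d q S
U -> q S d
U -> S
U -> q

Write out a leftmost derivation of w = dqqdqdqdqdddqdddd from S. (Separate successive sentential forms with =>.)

S=>dqS=>dqUSd=>dqSSd=>dqUSdSd=>dqqSdSdSd=>dqqdqSdSdSd=>dqqdqdqSdSdSd=>dqqdqdqdqSdSdSd=>dqqdqdqdqddSdSd=>dqqdqdqdqdddqSdSd=>dqqdqdqdqdddqddSd=>dqqdqdqdqdddqdddd

S => dqS   [S -> d q S]
dqS => dqUSd   [S -> U S d]
dqUSd => dqSSd   [U -> S]
dqSSd => dqUSdSd   [S -> U S d]
dqUSdSd => dqqSdSdSd   [U -> q S d]
dqqSdSdSd => dqqdqSdSdSd   [S -> d q S]
dqqdqSdSdSd => dqqdqdqSdSdSd   [S -> d q S]
dqqdqdqSdSdSd => dqqdqdqdqSdSdSd   [S -> d q S]
dqqdqdqdqSdSdSd => dqqdqdqdqddSdSd   [S -> d]
dqqdqdqdqddSdSd => dqqdqdqdqdddqSdSd   [S -> d q S]
dqqdqdqdqdddqSdSd => dqqdqdqdqdddqddSd   [S -> d]
dqqdqdqdqdddqddSd => dqqdqdqdqdddqdddd   [S -> d]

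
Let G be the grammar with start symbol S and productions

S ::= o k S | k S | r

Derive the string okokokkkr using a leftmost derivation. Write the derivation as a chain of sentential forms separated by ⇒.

S ⇒ okS ⇒ okokS ⇒ okokokS ⇒ okokokkS ⇒ okokokkkS ⇒ okokokkkr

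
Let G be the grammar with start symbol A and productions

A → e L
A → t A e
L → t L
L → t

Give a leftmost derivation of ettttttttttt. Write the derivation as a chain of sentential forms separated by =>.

A => eL   [A → e L]
eL => etL   [L → t L]
etL => ettL   [L → t L]
ettL => etttL   [L → t L]
etttL => ettttL   [L → t L]
ettttL => etttttL   [L → t L]
etttttL => ettttttL   [L → t L]
ettttttL => etttttttL   [L → t L]
etttttttL => ettttttttL   [L → t L]
ettttttttL => etttttttttL   [L → t L]
etttttttttL => ettttttttttL   [L → t L]
ettttttttttL => ettttttttttt   [L → t]

A => eL => etL => ettL => etttL => ettttL => etttttL => ettttttL => etttttttL => ettttttttL => etttttttttL => ettttttttttL => ettttttttttt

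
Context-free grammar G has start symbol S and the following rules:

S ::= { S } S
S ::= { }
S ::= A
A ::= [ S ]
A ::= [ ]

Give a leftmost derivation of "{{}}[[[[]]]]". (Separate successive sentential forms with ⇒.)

S⇒{S}S⇒{{}}S⇒{{}}A⇒{{}}[S]⇒{{}}[A]⇒{{}}[[S]]⇒{{}}[[A]]⇒{{}}[[[S]]]⇒{{}}[[[A]]]⇒{{}}[[[[]]]]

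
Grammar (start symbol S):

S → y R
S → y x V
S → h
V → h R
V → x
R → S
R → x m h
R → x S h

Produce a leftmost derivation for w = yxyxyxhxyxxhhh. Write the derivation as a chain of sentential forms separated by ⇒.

S ⇒ yR   [S → y R]
yR ⇒ yxSh   [R → x S h]
yxSh ⇒ yxyRh   [S → y R]
yxyRh ⇒ yxyxShh   [R → x S h]
yxyxShh ⇒ yxyxyxVhh   [S → y x V]
yxyxyxVhh ⇒ yxyxyxhRhh   [V → h R]
yxyxyxhRhh ⇒ yxyxyxhxShhh   [R → x S h]
yxyxyxhxShhh ⇒ yxyxyxhxyxVhhh   [S → y x V]
yxyxyxhxyxVhhh ⇒ yxyxyxhxyxxhhh   [V → x]

S ⇒ yR ⇒ yxSh ⇒ yxyRh ⇒ yxyxShh ⇒ yxyxyxVhh ⇒ yxyxyxhRhh ⇒ yxyxyxhxShhh ⇒ yxyxyxhxyxVhhh ⇒ yxyxyxhxyxxhhh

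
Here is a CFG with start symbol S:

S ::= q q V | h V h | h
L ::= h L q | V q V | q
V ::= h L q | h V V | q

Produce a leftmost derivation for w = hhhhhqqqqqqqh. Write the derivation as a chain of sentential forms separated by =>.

S => hVh => hhVVh => hhhLqVh => hhhVqVqVh => hhhhVVqVqVh => hhhhhLqVqVqVh => hhhhhqqVqVqVh => hhhhhqqqqVqVh => hhhhhqqqqqqVh => hhhhhqqqqqqqh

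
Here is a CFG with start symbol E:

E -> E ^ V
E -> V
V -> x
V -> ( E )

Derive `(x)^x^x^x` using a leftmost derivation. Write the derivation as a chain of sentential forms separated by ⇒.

E ⇒ E^V   [E -> E ^ V]
E^V ⇒ E^V^V   [E -> E ^ V]
E^V^V ⇒ E^V^V^V   [E -> E ^ V]
E^V^V^V ⇒ V^V^V^V   [E -> V]
V^V^V^V ⇒ (E)^V^V^V   [V -> ( E )]
(E)^V^V^V ⇒ (V)^V^V^V   [E -> V]
(V)^V^V^V ⇒ (x)^V^V^V   [V -> x]
(x)^V^V^V ⇒ (x)^x^V^V   [V -> x]
(x)^x^V^V ⇒ (x)^x^x^V   [V -> x]
(x)^x^x^V ⇒ (x)^x^x^x   [V -> x]

E ⇒ E^V ⇒ E^V^V ⇒ E^V^V^V ⇒ V^V^V^V ⇒ (E)^V^V^V ⇒ (V)^V^V^V ⇒ (x)^V^V^V ⇒ (x)^x^V^V ⇒ (x)^x^x^V ⇒ (x)^x^x^x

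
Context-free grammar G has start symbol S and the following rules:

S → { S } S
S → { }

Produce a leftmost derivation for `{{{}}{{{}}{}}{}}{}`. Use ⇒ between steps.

S ⇒ {S}S ⇒ {{S}S}S ⇒ {{{}}S}S ⇒ {{{}}{S}S}S ⇒ {{{}}{{S}S}S}S ⇒ {{{}}{{{}}S}S}S ⇒ {{{}}{{{}}{}}S}S ⇒ {{{}}{{{}}{}}{}}S ⇒ {{{}}{{{}}{}}{}}{}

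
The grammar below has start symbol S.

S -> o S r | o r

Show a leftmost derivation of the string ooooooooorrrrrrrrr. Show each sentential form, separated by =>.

S => oSr => ooSrr => oooSrrr => ooooSrrrr => oooooSrrrrr => ooooooSrrrrrr => oooooooSrrrrrrr => ooooooooSrrrrrrrr => ooooooooorrrrrrrrr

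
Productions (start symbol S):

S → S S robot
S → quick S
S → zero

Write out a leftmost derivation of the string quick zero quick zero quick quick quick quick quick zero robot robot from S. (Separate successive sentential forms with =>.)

S => S S robot => quick S S robot => quick zero S robot => quick zero S S robot robot => quick zero quick S S robot robot => quick zero quick zero S robot robot => quick zero quick zero quick S robot robot => quick zero quick zero quick quick S robot robot => quick zero quick zero quick quick quick S robot robot => quick zero quick zero quick quick quick quick S robot robot => quick zero quick zero quick quick quick quick quick S robot robot => quick zero quick zero quick quick quick quick quick zero robot robot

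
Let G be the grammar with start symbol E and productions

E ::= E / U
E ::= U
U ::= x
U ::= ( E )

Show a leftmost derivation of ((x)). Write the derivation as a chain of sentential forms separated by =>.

E => U   [E ::= U]
U => (E)   [U ::= ( E )]
(E) => (U)   [E ::= U]
(U) => ((E))   [U ::= ( E )]
((E)) => ((U))   [E ::= U]
((U)) => ((x))   [U ::= x]

E=>U=>(E)=>(U)=>((E))=>((U))=>((x))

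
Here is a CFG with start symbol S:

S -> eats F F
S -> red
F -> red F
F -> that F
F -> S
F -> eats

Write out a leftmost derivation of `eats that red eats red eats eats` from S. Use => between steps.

S => eats F F => eats that F F => eats that red F F => eats that red S F => eats that red eats F F F => eats that red eats S F F => eats that red eats red F F => eats that red eats red eats F => eats that red eats red eats eats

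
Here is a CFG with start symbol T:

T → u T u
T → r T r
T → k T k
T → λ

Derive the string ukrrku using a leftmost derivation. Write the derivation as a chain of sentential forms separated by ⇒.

T⇒uTu⇒ukTku⇒ukrTrku⇒ukrrku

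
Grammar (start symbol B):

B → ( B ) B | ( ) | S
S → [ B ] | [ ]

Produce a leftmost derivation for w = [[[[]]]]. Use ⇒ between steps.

B⇒S⇒[B]⇒[S]⇒[[B]]⇒[[S]]⇒[[[B]]]⇒[[[S]]]⇒[[[[]]]]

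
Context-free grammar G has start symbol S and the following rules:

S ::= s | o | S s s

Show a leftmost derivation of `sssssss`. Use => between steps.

S => Sss => Sssss => Sssssss => sssssss

S => Sss   [S ::= S s s]
Sss => Sssss   [S ::= S s s]
Sssss => Sssssss   [S ::= S s s]
Sssssss => sssssss   [S ::= s]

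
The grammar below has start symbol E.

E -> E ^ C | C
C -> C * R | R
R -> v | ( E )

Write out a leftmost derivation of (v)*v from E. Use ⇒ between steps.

E ⇒ C ⇒ C*R ⇒ R*R ⇒ (E)*R ⇒ (C)*R ⇒ (R)*R ⇒ (v)*R ⇒ (v)*v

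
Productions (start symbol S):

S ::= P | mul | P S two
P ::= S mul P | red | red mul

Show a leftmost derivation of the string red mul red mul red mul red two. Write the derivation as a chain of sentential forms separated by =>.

S => P S two => S mul P S two => P mul P S two => S mul P mul P S two => P mul P mul P S two => red mul P mul P S two => red mul red mul P S two => red mul red mul red mul S two => red mul red mul red mul P two => red mul red mul red mul red two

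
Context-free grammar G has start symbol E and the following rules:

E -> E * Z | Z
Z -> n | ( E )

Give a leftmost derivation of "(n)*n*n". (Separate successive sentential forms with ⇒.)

E ⇒ E*Z ⇒ E*Z*Z ⇒ Z*Z*Z ⇒ (E)*Z*Z ⇒ (Z)*Z*Z ⇒ (n)*Z*Z ⇒ (n)*n*Z ⇒ (n)*n*n

E ⇒ E*Z   [E -> E * Z]
E*Z ⇒ E*Z*Z   [E -> E * Z]
E*Z*Z ⇒ Z*Z*Z   [E -> Z]
Z*Z*Z ⇒ (E)*Z*Z   [Z -> ( E )]
(E)*Z*Z ⇒ (Z)*Z*Z   [E -> Z]
(Z)*Z*Z ⇒ (n)*Z*Z   [Z -> n]
(n)*Z*Z ⇒ (n)*n*Z   [Z -> n]
(n)*n*Z ⇒ (n)*n*n   [Z -> n]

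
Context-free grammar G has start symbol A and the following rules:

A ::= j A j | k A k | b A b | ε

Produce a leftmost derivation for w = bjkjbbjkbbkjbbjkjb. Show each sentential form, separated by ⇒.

A⇒bAb⇒bjAjb⇒bjkAkjb⇒bjkjAjkjb⇒bjkjbAbjkjb⇒bjkjbbAbbjkjb⇒bjkjbbjAjbbjkjb⇒bjkjbbjkAkjbbjkjb⇒bjkjbbjkbAbkjbbjkjb⇒bjkjbbjkbbkjbbjkjb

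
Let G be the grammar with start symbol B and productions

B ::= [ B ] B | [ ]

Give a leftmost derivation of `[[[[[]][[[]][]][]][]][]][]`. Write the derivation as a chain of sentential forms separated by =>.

B => [B]B   [B ::= [ B ] B]
[B]B => [[B]B]B   [B ::= [ B ] B]
[[B]B]B => [[[B]B]B]B   [B ::= [ B ] B]
[[[B]B]B]B => [[[[B]B]B]B]B   [B ::= [ B ] B]
[[[[B]B]B]B]B => [[[[[]]B]B]B]B   [B ::= [ ]]
[[[[[]]B]B]B]B => [[[[[]][B]B]B]B]B   [B ::= [ B ] B]
[[[[[]][B]B]B]B]B => [[[[[]][[B]B]B]B]B]B   [B ::= [ B ] B]
[[[[[]][[B]B]B]B]B]B => [[[[[]][[[]]B]B]B]B]B   [B ::= [ ]]
[[[[[]][[[]]B]B]B]B]B => [[[[[]][[[]][]]B]B]B]B   [B ::= [ ]]
[[[[[]][[[]][]]B]B]B]B => [[[[[]][[[]][]][]]B]B]B   [B ::= [ ]]
[[[[[]][[[]][]][]]B]B]B => [[[[[]][[[]][]][]][]]B]B   [B ::= [ ]]
[[[[[]][[[]][]][]][]]B]B => [[[[[]][[[]][]][]][]][]]B   [B ::= [ ]]
[[[[[]][[[]][]][]][]][]]B => [[[[[]][[[]][]][]][]][]][]   [B ::= [ ]]

B=>[B]B=>[[B]B]B=>[[[B]B]B]B=>[[[[B]B]B]B]B=>[[[[[]]B]B]B]B=>[[[[[]][B]B]B]B]B=>[[[[[]][[B]B]B]B]B]B=>[[[[[]][[[]]B]B]B]B]B=>[[[[[]][[[]][]]B]B]B]B=>[[[[[]][[[]][]][]]B]B]B=>[[[[[]][[[]][]][]][]]B]B=>[[[[[]][[[]][]][]][]][]]B=>[[[[[]][[[]][]][]][]][]][]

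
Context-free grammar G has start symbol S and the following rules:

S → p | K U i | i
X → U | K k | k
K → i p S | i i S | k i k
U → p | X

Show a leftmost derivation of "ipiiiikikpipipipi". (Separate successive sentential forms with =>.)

S => KUi => ipSUi => ipKUiUi => ipiiSUiUi => ipiiKUiUiUi => ipiiiiSUiUiUi => ipiiiiKUiUiUiUi => ipiiiikikUiUiUiUi => ipiiiikikpiUiUiUi => ipiiiikikpipiUiUi => ipiiiikikpipipiUi => ipiiiikikpipipipi

S => KUi   [S → K U i]
KUi => ipSUi   [K → i p S]
ipSUi => ipKUiUi   [S → K U i]
ipKUiUi => ipiiSUiUi   [K → i i S]
ipiiSUiUi => ipiiKUiUiUi   [S → K U i]
ipiiKUiUiUi => ipiiiiSUiUiUi   [K → i i S]
ipiiiiSUiUiUi => ipiiiiKUiUiUiUi   [S → K U i]
ipiiiiKUiUiUiUi => ipiiiikikUiUiUiUi   [K → k i k]
ipiiiikikUiUiUiUi => ipiiiikikpiUiUiUi   [U → p]
ipiiiikikpiUiUiUi => ipiiiikikpipiUiUi   [U → p]
ipiiiikikpipiUiUi => ipiiiikikpipipiUi   [U → p]
ipiiiikikpipipiUi => ipiiiikikpipipipi   [U → p]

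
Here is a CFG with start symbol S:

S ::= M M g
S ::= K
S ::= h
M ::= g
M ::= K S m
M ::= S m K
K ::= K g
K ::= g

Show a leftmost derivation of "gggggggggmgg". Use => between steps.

S => MMg   [S ::= M M g]
MMg => KSmMg   [M ::= K S m]
KSmMg => KgSmMg   [K ::= K g]
KgSmMg => KggSmMg   [K ::= K g]
KggSmMg => KgggSmMg   [K ::= K g]
KgggSmMg => KggggSmMg   [K ::= K g]
KggggSmMg => KgggggSmMg   [K ::= K g]
KgggggSmMg => ggggggSmMg   [K ::= g]
ggggggSmMg => ggggggMMgmMg   [S ::= M M g]
ggggggMMgmMg => gggggggMgmMg   [M ::= g]
gggggggMgmMg => gggggggggmMg   [M ::= g]
gggggggggmMg => gggggggggmgg   [M ::= g]

S=>MMg=>KSmMg=>KgSmMg=>KggSmMg=>KgggSmMg=>KggggSmMg=>KgggggSmMg=>ggggggSmMg=>ggggggMMgmMg=>gggggggMgmMg=>gggggggggmMg=>gggggggggmgg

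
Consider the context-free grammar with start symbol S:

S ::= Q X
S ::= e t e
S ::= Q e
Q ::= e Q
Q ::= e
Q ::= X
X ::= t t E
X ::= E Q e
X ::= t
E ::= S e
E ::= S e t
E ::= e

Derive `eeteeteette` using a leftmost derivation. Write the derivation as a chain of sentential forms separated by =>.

S => QX   [S ::= Q X]
QX => eQX   [Q ::= e Q]
eQX => eXX   [Q ::= X]
eXX => eEQeX   [X ::= E Q e]
eEQeX => eSetQeX   [E ::= S e t]
eSetQeX => eeteetQeX   [S ::= e t e]
eeteetQeX => eeteeteeX   [Q ::= e]
eeteeteeX => eeteeteettE   [X ::= t t E]
eeteeteettE => eeteeteette   [E ::= e]

S=>QX=>eQX=>eXX=>eEQeX=>eSetQeX=>eeteetQeX=>eeteeteeX=>eeteeteettE=>eeteeteette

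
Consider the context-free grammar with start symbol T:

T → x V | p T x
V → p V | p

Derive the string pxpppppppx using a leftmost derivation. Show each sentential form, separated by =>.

T=>pTx=>pxVx=>pxpVx=>pxppVx=>pxpppVx=>pxppppVx=>pxpppppVx=>pxppppppVx=>pxpppppppx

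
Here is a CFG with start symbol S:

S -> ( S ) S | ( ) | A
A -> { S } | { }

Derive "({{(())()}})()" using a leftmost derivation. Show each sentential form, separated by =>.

S=>(S)S=>(A)S=>({S})S=>({A})S=>({{S}})S=>({{(S)S}})S=>({{(())S}})S=>({{(())()}})S=>({{(())()}})()

S => (S)S   [S -> ( S ) S]
(S)S => (A)S   [S -> A]
(A)S => ({S})S   [A -> { S }]
({S})S => ({A})S   [S -> A]
({A})S => ({{S}})S   [A -> { S }]
({{S}})S => ({{(S)S}})S   [S -> ( S ) S]
({{(S)S}})S => ({{(())S}})S   [S -> ( )]
({{(())S}})S => ({{(())()}})S   [S -> ( )]
({{(())()}})S => ({{(())()}})()   [S -> ( )]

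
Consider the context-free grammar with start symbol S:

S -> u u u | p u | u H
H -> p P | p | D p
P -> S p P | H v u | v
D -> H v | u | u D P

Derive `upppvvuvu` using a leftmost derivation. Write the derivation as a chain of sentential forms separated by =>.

S => uH   [S -> u H]
uH => upP   [H -> p P]
upP => upHvu   [P -> H v u]
upHvu => uppPvu   [H -> p P]
uppPvu => uppHvuvu   [P -> H v u]
uppHvuvu => upppPvuvu   [H -> p P]
upppPvuvu => upppvvuvu   [P -> v]

S=>uH=>upP=>upHvu=>uppPvu=>uppHvuvu=>upppPvuvu=>upppvvuvu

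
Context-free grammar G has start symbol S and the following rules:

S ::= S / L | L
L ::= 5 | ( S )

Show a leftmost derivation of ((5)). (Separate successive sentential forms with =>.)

S=>L=>(S)=>(L)=>((S))=>((L))=>((5))

S => L   [S ::= L]
L => (S)   [L ::= ( S )]
(S) => (L)   [S ::= L]
(L) => ((S))   [L ::= ( S )]
((S)) => ((L))   [S ::= L]
((L)) => ((5))   [L ::= 5]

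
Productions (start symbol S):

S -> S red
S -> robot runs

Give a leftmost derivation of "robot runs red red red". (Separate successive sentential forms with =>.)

S => S red   [S -> S red]
S red => S red red   [S -> S red]
S red red => S red red red   [S -> S red]
S red red red => robot runs red red red   [S -> robot runs]

S => S red => S red red => S red red red => robot runs red red red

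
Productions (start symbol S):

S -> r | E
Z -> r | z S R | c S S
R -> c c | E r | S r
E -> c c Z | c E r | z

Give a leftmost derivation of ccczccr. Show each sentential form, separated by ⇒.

S ⇒ E ⇒ ccZ ⇒ cccSS ⇒ cccES ⇒ ccczS ⇒ ccczE ⇒ ccczccZ ⇒ ccczccr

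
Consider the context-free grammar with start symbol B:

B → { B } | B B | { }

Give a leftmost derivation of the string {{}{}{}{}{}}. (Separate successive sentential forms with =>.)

B => {B}   [B → { B }]
{B} => {BB}   [B → B B]
{BB} => {BBB}   [B → B B]
{BBB} => {BBBB}   [B → B B]
{BBBB} => {BBBBB}   [B → B B]
{BBBBB} => {{}BBBB}   [B → { }]
{{}BBBB} => {{}{}BBB}   [B → { }]
{{}{}BBB} => {{}{}{}BB}   [B → { }]
{{}{}{}BB} => {{}{}{}{}B}   [B → { }]
{{}{}{}{}B} => {{}{}{}{}{}}   [B → { }]

B => {B} => {BB} => {BBB} => {BBBB} => {BBBBB} => {{}BBBB} => {{}{}BBB} => {{}{}{}BB} => {{}{}{}{}B} => {{}{}{}{}{}}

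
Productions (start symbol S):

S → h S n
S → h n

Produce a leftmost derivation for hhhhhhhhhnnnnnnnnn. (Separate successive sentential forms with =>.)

S => hSn => hhSnn => hhhSnnn => hhhhSnnnn => hhhhhSnnnnn => hhhhhhSnnnnnn => hhhhhhhSnnnnnnn => hhhhhhhhSnnnnnnnn => hhhhhhhhhnnnnnnnnn

S => hSn   [S → h S n]
hSn => hhSnn   [S → h S n]
hhSnn => hhhSnnn   [S → h S n]
hhhSnnn => hhhhSnnnn   [S → h S n]
hhhhSnnnn => hhhhhSnnnnn   [S → h S n]
hhhhhSnnnnn => hhhhhhSnnnnnn   [S → h S n]
hhhhhhSnnnnnn => hhhhhhhSnnnnnnn   [S → h S n]
hhhhhhhSnnnnnnn => hhhhhhhhSnnnnnnnn   [S → h S n]
hhhhhhhhSnnnnnnnn => hhhhhhhhhnnnnnnnnn   [S → h n]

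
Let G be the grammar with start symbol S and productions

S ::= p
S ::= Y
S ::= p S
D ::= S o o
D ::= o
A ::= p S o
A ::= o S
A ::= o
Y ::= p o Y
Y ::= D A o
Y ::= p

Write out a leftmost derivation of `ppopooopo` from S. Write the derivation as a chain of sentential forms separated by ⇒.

S ⇒ pS   [S ::= p S]
pS ⇒ pY   [S ::= Y]
pY ⇒ ppoY   [Y ::= p o Y]
ppoY ⇒ ppoDAo   [Y ::= D A o]
ppoDAo ⇒ ppoSooAo   [D ::= S o o]
ppoSooAo ⇒ ppoYooAo   [S ::= Y]
ppoYooAo ⇒ ppopooAo   [Y ::= p]
ppopooAo ⇒ ppopoooSo   [A ::= o S]
ppopoooSo ⇒ ppopooopo   [S ::= p]

S⇒pS⇒pY⇒ppoY⇒ppoDAo⇒ppoSooAo⇒ppoYooAo⇒ppopooAo⇒ppopoooSo⇒ppopooopo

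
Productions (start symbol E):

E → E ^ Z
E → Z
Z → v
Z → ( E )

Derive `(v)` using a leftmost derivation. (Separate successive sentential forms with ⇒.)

E⇒Z⇒(E)⇒(Z)⇒(v)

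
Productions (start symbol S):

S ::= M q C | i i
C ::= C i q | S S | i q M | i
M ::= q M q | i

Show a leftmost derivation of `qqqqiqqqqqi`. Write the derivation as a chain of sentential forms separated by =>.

S => MqC   [S ::= M q C]
MqC => qMqqC   [M ::= q M q]
qMqqC => qqMqqqC   [M ::= q M q]
qqMqqqC => qqqMqqqqC   [M ::= q M q]
qqqMqqqqC => qqqqMqqqqqC   [M ::= q M q]
qqqqMqqqqqC => qqqqiqqqqqC   [M ::= i]
qqqqiqqqqqC => qqqqiqqqqqi   [C ::= i]

S=>MqC=>qMqqC=>qqMqqqC=>qqqMqqqqC=>qqqqMqqqqqC=>qqqqiqqqqqC=>qqqqiqqqqqi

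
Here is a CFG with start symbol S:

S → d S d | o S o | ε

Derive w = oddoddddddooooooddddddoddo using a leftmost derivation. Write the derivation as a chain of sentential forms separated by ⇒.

S ⇒ oSo ⇒ odSdo ⇒ oddSddo ⇒ oddoSoddo ⇒ oddodSdoddo ⇒ oddoddSddoddo ⇒ oddodddSdddoddo ⇒ oddoddddSddddoddo ⇒ oddodddddSdddddoddo ⇒ oddoddddddSddddddoddo ⇒ oddoddddddoSoddddddoddo ⇒ oddoddddddooSooddddddoddo ⇒ oddoddddddoooSoooddddddoddo ⇒ oddoddddddooooooddddddoddo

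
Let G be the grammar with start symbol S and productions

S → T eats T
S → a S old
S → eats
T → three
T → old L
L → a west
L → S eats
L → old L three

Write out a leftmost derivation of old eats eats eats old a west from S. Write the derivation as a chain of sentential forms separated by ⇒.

S ⇒ T eats T ⇒ old L eats T ⇒ old S eats eats T ⇒ old eats eats eats T ⇒ old eats eats eats old L ⇒ old eats eats eats old a west

S ⇒ T eats T   [S → T eats T]
T eats T ⇒ old L eats T   [T → old L]
old L eats T ⇒ old S eats eats T   [L → S eats]
old S eats eats T ⇒ old eats eats eats T   [S → eats]
old eats eats eats T ⇒ old eats eats eats old L   [T → old L]
old eats eats eats old L ⇒ old eats eats eats old a west   [L → a west]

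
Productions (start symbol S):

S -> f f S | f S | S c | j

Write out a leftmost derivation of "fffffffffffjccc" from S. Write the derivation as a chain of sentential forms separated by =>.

S => ffS   [S -> f f S]
ffS => fffS   [S -> f S]
fffS => fffSc   [S -> S c]
fffSc => fffScc   [S -> S c]
fffScc => fffffScc   [S -> f f S]
fffffScc => fffffffScc   [S -> f f S]
fffffffScc => fffffffSccc   [S -> S c]
fffffffSccc => fffffffffSccc   [S -> f f S]
fffffffffSccc => ffffffffffSccc   [S -> f S]
ffffffffffSccc => fffffffffffSccc   [S -> f S]
fffffffffffSccc => fffffffffffjccc   [S -> j]

S => ffS => fffS => fffSc => fffScc => fffffScc => fffffffScc => fffffffSccc => fffffffffSccc => ffffffffffSccc => fffffffffffSccc => fffffffffffjccc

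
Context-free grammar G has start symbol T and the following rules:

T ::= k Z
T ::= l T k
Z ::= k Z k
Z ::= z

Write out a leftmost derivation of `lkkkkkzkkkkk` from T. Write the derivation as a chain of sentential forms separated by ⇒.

T ⇒ lTk ⇒ lkZk ⇒ lkkZkk ⇒ lkkkZkkk ⇒ lkkkkZkkkk ⇒ lkkkkkZkkkkk ⇒ lkkkkkzkkkkk

T ⇒ lTk   [T ::= l T k]
lTk ⇒ lkZk   [T ::= k Z]
lkZk ⇒ lkkZkk   [Z ::= k Z k]
lkkZkk ⇒ lkkkZkkk   [Z ::= k Z k]
lkkkZkkk ⇒ lkkkkZkkkk   [Z ::= k Z k]
lkkkkZkkkk ⇒ lkkkkkZkkkkk   [Z ::= k Z k]
lkkkkkZkkkkk ⇒ lkkkkkzkkkkk   [Z ::= z]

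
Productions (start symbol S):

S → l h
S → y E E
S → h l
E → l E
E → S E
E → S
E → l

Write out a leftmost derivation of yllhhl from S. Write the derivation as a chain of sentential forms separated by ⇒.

S ⇒ yEE ⇒ ylE ⇒ ylSE ⇒ yllhE ⇒ yllhS ⇒ yllhhl

S ⇒ yEE   [S → y E E]
yEE ⇒ ylE   [E → l]
ylE ⇒ ylSE   [E → S E]
ylSE ⇒ yllhE   [S → l h]
yllhE ⇒ yllhS   [E → S]
yllhS ⇒ yllhhl   [S → h l]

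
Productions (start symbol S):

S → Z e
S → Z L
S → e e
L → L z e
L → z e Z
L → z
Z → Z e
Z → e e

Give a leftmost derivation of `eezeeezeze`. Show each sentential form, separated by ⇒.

S⇒ZL⇒eeL⇒eeLze⇒eeLzeze⇒eezeZzeze⇒eezeeezeze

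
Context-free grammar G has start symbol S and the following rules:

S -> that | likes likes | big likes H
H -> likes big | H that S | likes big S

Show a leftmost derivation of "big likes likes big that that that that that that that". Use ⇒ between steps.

S ⇒ big likes H ⇒ big likes H that S ⇒ big likes H that S that S ⇒ big likes H that S that S that S ⇒ big likes likes big S that S that S that S ⇒ big likes likes big that that S that S that S ⇒ big likes likes big that that that that S that S ⇒ big likes likes big that that that that that that S ⇒ big likes likes big that that that that that that that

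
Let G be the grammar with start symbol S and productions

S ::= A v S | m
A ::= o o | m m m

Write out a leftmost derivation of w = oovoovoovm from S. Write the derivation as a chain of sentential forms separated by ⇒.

S ⇒ AvS   [S ::= A v S]
AvS ⇒ oovS   [A ::= o o]
oovS ⇒ oovAvS   [S ::= A v S]
oovAvS ⇒ oovoovS   [A ::= o o]
oovoovS ⇒ oovoovAvS   [S ::= A v S]
oovoovAvS ⇒ oovoovoovS   [A ::= o o]
oovoovoovS ⇒ oovoovoovm   [S ::= m]

S ⇒ AvS ⇒ oovS ⇒ oovAvS ⇒ oovoovS ⇒ oovoovAvS ⇒ oovoovoovS ⇒ oovoovoovm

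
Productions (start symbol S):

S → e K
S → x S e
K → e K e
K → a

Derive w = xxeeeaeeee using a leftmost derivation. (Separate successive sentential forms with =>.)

S => xSe   [S → x S e]
xSe => xxSee   [S → x S e]
xxSee => xxeKee   [S → e K]
xxeKee => xxeeKeee   [K → e K e]
xxeeKeee => xxeeeKeeee   [K → e K e]
xxeeeKeeee => xxeeeaeeee   [K → a]

S => xSe => xxSee => xxeKee => xxeeKeee => xxeeeKeeee => xxeeeaeeee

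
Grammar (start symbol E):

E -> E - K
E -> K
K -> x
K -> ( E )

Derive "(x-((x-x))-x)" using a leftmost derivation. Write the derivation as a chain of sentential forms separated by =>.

E => K   [E -> K]
K => (E)   [K -> ( E )]
(E) => (E-K)   [E -> E - K]
(E-K) => (E-K-K)   [E -> E - K]
(E-K-K) => (K-K-K)   [E -> K]
(K-K-K) => (x-K-K)   [K -> x]
(x-K-K) => (x-(E)-K)   [K -> ( E )]
(x-(E)-K) => (x-(K)-K)   [E -> K]
(x-(K)-K) => (x-((E))-K)   [K -> ( E )]
(x-((E))-K) => (x-((E-K))-K)   [E -> E - K]
(x-((E-K))-K) => (x-((K-K))-K)   [E -> K]
(x-((K-K))-K) => (x-((x-K))-K)   [K -> x]
(x-((x-K))-K) => (x-((x-x))-K)   [K -> x]
(x-((x-x))-K) => (x-((x-x))-x)   [K -> x]

E => K => (E) => (E-K) => (E-K-K) => (K-K-K) => (x-K-K) => (x-(E)-K) => (x-(K)-K) => (x-((E))-K) => (x-((E-K))-K) => (x-((K-K))-K) => (x-((x-K))-K) => (x-((x-x))-K) => (x-((x-x))-x)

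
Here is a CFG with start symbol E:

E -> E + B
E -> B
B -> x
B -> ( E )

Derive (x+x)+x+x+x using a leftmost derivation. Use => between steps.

E=>E+B=>E+B+B=>E+B+B+B=>B+B+B+B=>(E)+B+B+B=>(E+B)+B+B+B=>(B+B)+B+B+B=>(x+B)+B+B+B=>(x+x)+B+B+B=>(x+x)+x+B+B=>(x+x)+x+x+B=>(x+x)+x+x+x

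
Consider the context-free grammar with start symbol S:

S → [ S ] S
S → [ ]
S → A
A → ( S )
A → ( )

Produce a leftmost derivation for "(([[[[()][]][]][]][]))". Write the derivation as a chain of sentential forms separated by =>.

S => A   [S → A]
A => (S)   [A → ( S )]
(S) => (A)   [S → A]
(A) => ((S))   [A → ( S )]
((S)) => (([S]S))   [S → [ S ] S]
(([S]S)) => (([[S]S]S))   [S → [ S ] S]
(([[S]S]S)) => (([[[S]S]S]S))   [S → [ S ] S]
(([[[S]S]S]S)) => (([[[[S]S]S]S]S))   [S → [ S ] S]
(([[[[S]S]S]S]S)) => (([[[[A]S]S]S]S))   [S → A]
(([[[[A]S]S]S]S)) => (([[[[()]S]S]S]S))   [A → ( )]
(([[[[()]S]S]S]S)) => (([[[[()][]]S]S]S))   [S → [ ]]
(([[[[()][]]S]S]S)) => (([[[[()][]][]]S]S))   [S → [ ]]
(([[[[()][]][]]S]S)) => (([[[[()][]][]][]]S))   [S → [ ]]
(([[[[()][]][]][]]S)) => (([[[[()][]][]][]][]))   [S → [ ]]

S => A => (S) => (A) => ((S)) => (([S]S)) => (([[S]S]S)) => (([[[S]S]S]S)) => (([[[[S]S]S]S]S)) => (([[[[A]S]S]S]S)) => (([[[[()]S]S]S]S)) => (([[[[()][]]S]S]S)) => (([[[[()][]][]]S]S)) => (([[[[()][]][]][]]S)) => (([[[[()][]][]][]][]))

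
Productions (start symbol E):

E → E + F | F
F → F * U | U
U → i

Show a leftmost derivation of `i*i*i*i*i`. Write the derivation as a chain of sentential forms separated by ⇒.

E ⇒ F ⇒ F*U ⇒ F*U*U ⇒ F*U*U*U ⇒ F*U*U*U*U ⇒ U*U*U*U*U ⇒ i*U*U*U*U ⇒ i*i*U*U*U ⇒ i*i*i*U*U ⇒ i*i*i*i*U ⇒ i*i*i*i*i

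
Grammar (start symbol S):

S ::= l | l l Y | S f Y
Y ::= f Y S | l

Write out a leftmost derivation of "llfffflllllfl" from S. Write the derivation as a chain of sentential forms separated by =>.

S=>SfY=>llYfY=>llfYSfY=>llffYSSfY=>llfffYSSSfY=>llffffYSSSSfY=>llfffflSSSSfY=>llffffllSSSfY=>llfffflllSSfY=>llffffllllSfY=>llfffflllllfY=>llfffflllllfl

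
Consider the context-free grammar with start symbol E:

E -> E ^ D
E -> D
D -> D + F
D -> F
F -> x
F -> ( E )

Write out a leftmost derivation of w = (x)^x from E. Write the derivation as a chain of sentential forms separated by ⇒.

E ⇒ E^D ⇒ D^D ⇒ F^D ⇒ (E)^D ⇒ (D)^D ⇒ (F)^D ⇒ (x)^D ⇒ (x)^F ⇒ (x)^x

E ⇒ E^D   [E -> E ^ D]
E^D ⇒ D^D   [E -> D]
D^D ⇒ F^D   [D -> F]
F^D ⇒ (E)^D   [F -> ( E )]
(E)^D ⇒ (D)^D   [E -> D]
(D)^D ⇒ (F)^D   [D -> F]
(F)^D ⇒ (x)^D   [F -> x]
(x)^D ⇒ (x)^F   [D -> F]
(x)^F ⇒ (x)^x   [F -> x]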